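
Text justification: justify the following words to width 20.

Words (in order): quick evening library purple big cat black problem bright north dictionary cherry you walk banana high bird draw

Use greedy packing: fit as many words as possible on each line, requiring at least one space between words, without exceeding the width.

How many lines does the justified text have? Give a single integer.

Line 1: ['quick', 'evening'] (min_width=13, slack=7)
Line 2: ['library', 'purple', 'big'] (min_width=18, slack=2)
Line 3: ['cat', 'black', 'problem'] (min_width=17, slack=3)
Line 4: ['bright', 'north'] (min_width=12, slack=8)
Line 5: ['dictionary', 'cherry'] (min_width=17, slack=3)
Line 6: ['you', 'walk', 'banana', 'high'] (min_width=20, slack=0)
Line 7: ['bird', 'draw'] (min_width=9, slack=11)
Total lines: 7

Answer: 7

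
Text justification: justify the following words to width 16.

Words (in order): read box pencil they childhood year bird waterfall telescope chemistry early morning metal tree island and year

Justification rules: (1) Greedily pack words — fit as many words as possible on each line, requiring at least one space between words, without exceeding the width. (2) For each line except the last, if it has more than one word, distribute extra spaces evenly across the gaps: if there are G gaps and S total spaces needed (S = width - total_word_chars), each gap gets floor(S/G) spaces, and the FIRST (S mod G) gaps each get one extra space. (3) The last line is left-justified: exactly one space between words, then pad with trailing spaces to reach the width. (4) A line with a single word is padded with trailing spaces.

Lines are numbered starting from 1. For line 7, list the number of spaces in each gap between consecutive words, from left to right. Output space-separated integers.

Answer: 4

Derivation:
Line 1: ['read', 'box', 'pencil'] (min_width=15, slack=1)
Line 2: ['they', 'childhood'] (min_width=14, slack=2)
Line 3: ['year', 'bird'] (min_width=9, slack=7)
Line 4: ['waterfall'] (min_width=9, slack=7)
Line 5: ['telescope'] (min_width=9, slack=7)
Line 6: ['chemistry', 'early'] (min_width=15, slack=1)
Line 7: ['morning', 'metal'] (min_width=13, slack=3)
Line 8: ['tree', 'island', 'and'] (min_width=15, slack=1)
Line 9: ['year'] (min_width=4, slack=12)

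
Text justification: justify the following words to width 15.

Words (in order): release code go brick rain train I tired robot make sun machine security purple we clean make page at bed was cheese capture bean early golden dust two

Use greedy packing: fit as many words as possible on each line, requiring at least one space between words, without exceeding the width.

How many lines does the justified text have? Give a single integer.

Line 1: ['release', 'code', 'go'] (min_width=15, slack=0)
Line 2: ['brick', 'rain'] (min_width=10, slack=5)
Line 3: ['train', 'I', 'tired'] (min_width=13, slack=2)
Line 4: ['robot', 'make', 'sun'] (min_width=14, slack=1)
Line 5: ['machine'] (min_width=7, slack=8)
Line 6: ['security', 'purple'] (min_width=15, slack=0)
Line 7: ['we', 'clean', 'make'] (min_width=13, slack=2)
Line 8: ['page', 'at', 'bed', 'was'] (min_width=15, slack=0)
Line 9: ['cheese', 'capture'] (min_width=14, slack=1)
Line 10: ['bean', 'early'] (min_width=10, slack=5)
Line 11: ['golden', 'dust', 'two'] (min_width=15, slack=0)
Total lines: 11

Answer: 11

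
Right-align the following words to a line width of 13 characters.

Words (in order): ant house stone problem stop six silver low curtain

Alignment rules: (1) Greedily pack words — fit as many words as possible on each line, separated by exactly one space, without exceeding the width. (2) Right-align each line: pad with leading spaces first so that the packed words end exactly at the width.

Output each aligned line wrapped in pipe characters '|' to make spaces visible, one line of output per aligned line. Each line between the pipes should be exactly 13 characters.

Answer: |    ant house|
|stone problem|
|     stop six|
|   silver low|
|      curtain|

Derivation:
Line 1: ['ant', 'house'] (min_width=9, slack=4)
Line 2: ['stone', 'problem'] (min_width=13, slack=0)
Line 3: ['stop', 'six'] (min_width=8, slack=5)
Line 4: ['silver', 'low'] (min_width=10, slack=3)
Line 5: ['curtain'] (min_width=7, slack=6)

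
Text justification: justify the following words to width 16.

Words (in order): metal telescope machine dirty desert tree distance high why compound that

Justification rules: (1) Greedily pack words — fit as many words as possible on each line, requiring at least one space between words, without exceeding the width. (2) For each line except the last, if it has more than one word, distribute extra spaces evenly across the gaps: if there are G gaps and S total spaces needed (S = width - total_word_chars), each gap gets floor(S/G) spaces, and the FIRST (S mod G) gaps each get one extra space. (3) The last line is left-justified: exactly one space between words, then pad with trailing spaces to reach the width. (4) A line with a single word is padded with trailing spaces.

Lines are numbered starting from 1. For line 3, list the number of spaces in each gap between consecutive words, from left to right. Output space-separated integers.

Line 1: ['metal', 'telescope'] (min_width=15, slack=1)
Line 2: ['machine', 'dirty'] (min_width=13, slack=3)
Line 3: ['desert', 'tree'] (min_width=11, slack=5)
Line 4: ['distance', 'high'] (min_width=13, slack=3)
Line 5: ['why', 'compound'] (min_width=12, slack=4)
Line 6: ['that'] (min_width=4, slack=12)

Answer: 6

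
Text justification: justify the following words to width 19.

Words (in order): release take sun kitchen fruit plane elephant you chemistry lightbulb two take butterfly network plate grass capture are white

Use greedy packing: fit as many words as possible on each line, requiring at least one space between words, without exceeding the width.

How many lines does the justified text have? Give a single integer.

Answer: 7

Derivation:
Line 1: ['release', 'take', 'sun'] (min_width=16, slack=3)
Line 2: ['kitchen', 'fruit', 'plane'] (min_width=19, slack=0)
Line 3: ['elephant', 'you'] (min_width=12, slack=7)
Line 4: ['chemistry', 'lightbulb'] (min_width=19, slack=0)
Line 5: ['two', 'take', 'butterfly'] (min_width=18, slack=1)
Line 6: ['network', 'plate', 'grass'] (min_width=19, slack=0)
Line 7: ['capture', 'are', 'white'] (min_width=17, slack=2)
Total lines: 7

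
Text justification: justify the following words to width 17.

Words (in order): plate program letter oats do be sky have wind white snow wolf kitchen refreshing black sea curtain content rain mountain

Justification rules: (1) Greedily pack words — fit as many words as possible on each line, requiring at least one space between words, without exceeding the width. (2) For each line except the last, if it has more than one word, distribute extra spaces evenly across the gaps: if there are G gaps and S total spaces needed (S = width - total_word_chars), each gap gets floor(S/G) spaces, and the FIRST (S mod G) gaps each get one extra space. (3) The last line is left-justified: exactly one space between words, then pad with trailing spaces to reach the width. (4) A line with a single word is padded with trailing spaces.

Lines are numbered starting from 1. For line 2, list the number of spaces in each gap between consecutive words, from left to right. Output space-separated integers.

Line 1: ['plate', 'program'] (min_width=13, slack=4)
Line 2: ['letter', 'oats', 'do', 'be'] (min_width=17, slack=0)
Line 3: ['sky', 'have', 'wind'] (min_width=13, slack=4)
Line 4: ['white', 'snow', 'wolf'] (min_width=15, slack=2)
Line 5: ['kitchen'] (min_width=7, slack=10)
Line 6: ['refreshing', 'black'] (min_width=16, slack=1)
Line 7: ['sea', 'curtain'] (min_width=11, slack=6)
Line 8: ['content', 'rain'] (min_width=12, slack=5)
Line 9: ['mountain'] (min_width=8, slack=9)

Answer: 1 1 1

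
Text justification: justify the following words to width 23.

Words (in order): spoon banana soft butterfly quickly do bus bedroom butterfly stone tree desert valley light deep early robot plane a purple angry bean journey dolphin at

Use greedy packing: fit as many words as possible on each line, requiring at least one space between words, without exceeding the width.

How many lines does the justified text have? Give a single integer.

Line 1: ['spoon', 'banana', 'soft'] (min_width=17, slack=6)
Line 2: ['butterfly', 'quickly', 'do'] (min_width=20, slack=3)
Line 3: ['bus', 'bedroom', 'butterfly'] (min_width=21, slack=2)
Line 4: ['stone', 'tree', 'desert'] (min_width=17, slack=6)
Line 5: ['valley', 'light', 'deep', 'early'] (min_width=23, slack=0)
Line 6: ['robot', 'plane', 'a', 'purple'] (min_width=20, slack=3)
Line 7: ['angry', 'bean', 'journey'] (min_width=18, slack=5)
Line 8: ['dolphin', 'at'] (min_width=10, slack=13)
Total lines: 8

Answer: 8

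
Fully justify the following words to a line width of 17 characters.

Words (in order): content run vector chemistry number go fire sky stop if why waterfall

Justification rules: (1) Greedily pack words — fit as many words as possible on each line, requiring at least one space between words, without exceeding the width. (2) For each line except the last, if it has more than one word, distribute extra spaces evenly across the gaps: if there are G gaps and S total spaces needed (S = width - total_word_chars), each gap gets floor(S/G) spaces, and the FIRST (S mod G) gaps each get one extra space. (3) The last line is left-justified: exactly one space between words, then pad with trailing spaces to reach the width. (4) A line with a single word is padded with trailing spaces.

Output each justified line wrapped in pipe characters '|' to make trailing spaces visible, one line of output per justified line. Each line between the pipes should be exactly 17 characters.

Answer: |content       run|
|vector  chemistry|
|number   go  fire|
|sky  stop  if why|
|waterfall        |

Derivation:
Line 1: ['content', 'run'] (min_width=11, slack=6)
Line 2: ['vector', 'chemistry'] (min_width=16, slack=1)
Line 3: ['number', 'go', 'fire'] (min_width=14, slack=3)
Line 4: ['sky', 'stop', 'if', 'why'] (min_width=15, slack=2)
Line 5: ['waterfall'] (min_width=9, slack=8)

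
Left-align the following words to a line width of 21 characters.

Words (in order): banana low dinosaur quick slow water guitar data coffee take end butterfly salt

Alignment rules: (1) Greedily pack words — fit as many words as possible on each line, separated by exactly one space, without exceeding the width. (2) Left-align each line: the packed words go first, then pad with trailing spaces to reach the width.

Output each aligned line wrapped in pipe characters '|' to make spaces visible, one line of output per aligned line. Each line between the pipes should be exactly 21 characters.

Answer: |banana low dinosaur  |
|quick slow water     |
|guitar data coffee   |
|take end butterfly   |
|salt                 |

Derivation:
Line 1: ['banana', 'low', 'dinosaur'] (min_width=19, slack=2)
Line 2: ['quick', 'slow', 'water'] (min_width=16, slack=5)
Line 3: ['guitar', 'data', 'coffee'] (min_width=18, slack=3)
Line 4: ['take', 'end', 'butterfly'] (min_width=18, slack=3)
Line 5: ['salt'] (min_width=4, slack=17)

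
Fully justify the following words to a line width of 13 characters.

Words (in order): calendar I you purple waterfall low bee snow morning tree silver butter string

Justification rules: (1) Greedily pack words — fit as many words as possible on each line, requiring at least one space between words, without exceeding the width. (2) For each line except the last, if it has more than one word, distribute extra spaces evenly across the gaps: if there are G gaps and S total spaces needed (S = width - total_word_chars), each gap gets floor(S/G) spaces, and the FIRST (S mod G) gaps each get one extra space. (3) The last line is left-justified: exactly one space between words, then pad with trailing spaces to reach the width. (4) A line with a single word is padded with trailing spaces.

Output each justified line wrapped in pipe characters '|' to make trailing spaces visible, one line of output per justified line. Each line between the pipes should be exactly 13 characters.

Answer: |calendar    I|
|you    purple|
|waterfall low|
|bee      snow|
|morning  tree|
|silver butter|
|string       |

Derivation:
Line 1: ['calendar', 'I'] (min_width=10, slack=3)
Line 2: ['you', 'purple'] (min_width=10, slack=3)
Line 3: ['waterfall', 'low'] (min_width=13, slack=0)
Line 4: ['bee', 'snow'] (min_width=8, slack=5)
Line 5: ['morning', 'tree'] (min_width=12, slack=1)
Line 6: ['silver', 'butter'] (min_width=13, slack=0)
Line 7: ['string'] (min_width=6, slack=7)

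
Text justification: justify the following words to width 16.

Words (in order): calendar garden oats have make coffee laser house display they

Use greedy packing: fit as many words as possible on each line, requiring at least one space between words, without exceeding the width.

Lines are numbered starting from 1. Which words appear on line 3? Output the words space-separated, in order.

Answer: coffee laser

Derivation:
Line 1: ['calendar', 'garden'] (min_width=15, slack=1)
Line 2: ['oats', 'have', 'make'] (min_width=14, slack=2)
Line 3: ['coffee', 'laser'] (min_width=12, slack=4)
Line 4: ['house', 'display'] (min_width=13, slack=3)
Line 5: ['they'] (min_width=4, slack=12)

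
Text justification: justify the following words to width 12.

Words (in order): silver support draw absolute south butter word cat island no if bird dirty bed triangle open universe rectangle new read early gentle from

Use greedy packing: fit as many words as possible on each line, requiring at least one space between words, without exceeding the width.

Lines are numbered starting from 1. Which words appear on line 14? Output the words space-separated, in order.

Answer: from

Derivation:
Line 1: ['silver'] (min_width=6, slack=6)
Line 2: ['support', 'draw'] (min_width=12, slack=0)
Line 3: ['absolute'] (min_width=8, slack=4)
Line 4: ['south', 'butter'] (min_width=12, slack=0)
Line 5: ['word', 'cat'] (min_width=8, slack=4)
Line 6: ['island', 'no', 'if'] (min_width=12, slack=0)
Line 7: ['bird', 'dirty'] (min_width=10, slack=2)
Line 8: ['bed', 'triangle'] (min_width=12, slack=0)
Line 9: ['open'] (min_width=4, slack=8)
Line 10: ['universe'] (min_width=8, slack=4)
Line 11: ['rectangle'] (min_width=9, slack=3)
Line 12: ['new', 'read'] (min_width=8, slack=4)
Line 13: ['early', 'gentle'] (min_width=12, slack=0)
Line 14: ['from'] (min_width=4, slack=8)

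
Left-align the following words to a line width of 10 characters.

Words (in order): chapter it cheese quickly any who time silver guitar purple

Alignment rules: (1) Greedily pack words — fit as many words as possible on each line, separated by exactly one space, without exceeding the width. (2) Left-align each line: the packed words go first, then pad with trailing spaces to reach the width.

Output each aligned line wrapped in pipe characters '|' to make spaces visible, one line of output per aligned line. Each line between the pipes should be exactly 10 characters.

Answer: |chapter it|
|cheese    |
|quickly   |
|any who   |
|time      |
|silver    |
|guitar    |
|purple    |

Derivation:
Line 1: ['chapter', 'it'] (min_width=10, slack=0)
Line 2: ['cheese'] (min_width=6, slack=4)
Line 3: ['quickly'] (min_width=7, slack=3)
Line 4: ['any', 'who'] (min_width=7, slack=3)
Line 5: ['time'] (min_width=4, slack=6)
Line 6: ['silver'] (min_width=6, slack=4)
Line 7: ['guitar'] (min_width=6, slack=4)
Line 8: ['purple'] (min_width=6, slack=4)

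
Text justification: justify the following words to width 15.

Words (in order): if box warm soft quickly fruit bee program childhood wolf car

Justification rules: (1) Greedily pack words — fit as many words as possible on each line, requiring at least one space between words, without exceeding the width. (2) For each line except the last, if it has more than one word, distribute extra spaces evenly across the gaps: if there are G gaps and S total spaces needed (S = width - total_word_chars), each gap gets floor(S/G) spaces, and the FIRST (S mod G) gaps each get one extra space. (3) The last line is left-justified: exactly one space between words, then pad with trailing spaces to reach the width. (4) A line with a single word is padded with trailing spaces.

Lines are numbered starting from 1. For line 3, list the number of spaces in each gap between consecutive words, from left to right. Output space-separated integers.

Answer: 7

Derivation:
Line 1: ['if', 'box', 'warm'] (min_width=11, slack=4)
Line 2: ['soft', 'quickly'] (min_width=12, slack=3)
Line 3: ['fruit', 'bee'] (min_width=9, slack=6)
Line 4: ['program'] (min_width=7, slack=8)
Line 5: ['childhood', 'wolf'] (min_width=14, slack=1)
Line 6: ['car'] (min_width=3, slack=12)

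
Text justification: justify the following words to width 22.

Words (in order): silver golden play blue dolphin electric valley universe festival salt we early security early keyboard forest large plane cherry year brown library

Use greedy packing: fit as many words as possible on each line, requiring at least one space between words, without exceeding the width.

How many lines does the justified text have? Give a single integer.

Line 1: ['silver', 'golden', 'play'] (min_width=18, slack=4)
Line 2: ['blue', 'dolphin', 'electric'] (min_width=21, slack=1)
Line 3: ['valley', 'universe'] (min_width=15, slack=7)
Line 4: ['festival', 'salt', 'we', 'early'] (min_width=22, slack=0)
Line 5: ['security', 'early'] (min_width=14, slack=8)
Line 6: ['keyboard', 'forest', 'large'] (min_width=21, slack=1)
Line 7: ['plane', 'cherry', 'year'] (min_width=17, slack=5)
Line 8: ['brown', 'library'] (min_width=13, slack=9)
Total lines: 8

Answer: 8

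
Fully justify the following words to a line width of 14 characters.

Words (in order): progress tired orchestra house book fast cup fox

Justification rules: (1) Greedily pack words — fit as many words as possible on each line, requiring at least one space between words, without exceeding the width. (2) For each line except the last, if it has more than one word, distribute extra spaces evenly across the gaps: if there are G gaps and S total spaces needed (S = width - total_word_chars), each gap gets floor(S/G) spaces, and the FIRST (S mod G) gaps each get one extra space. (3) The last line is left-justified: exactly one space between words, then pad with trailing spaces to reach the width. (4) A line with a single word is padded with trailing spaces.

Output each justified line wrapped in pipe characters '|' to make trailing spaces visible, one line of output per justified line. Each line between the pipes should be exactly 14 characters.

Line 1: ['progress', 'tired'] (min_width=14, slack=0)
Line 2: ['orchestra'] (min_width=9, slack=5)
Line 3: ['house', 'book'] (min_width=10, slack=4)
Line 4: ['fast', 'cup', 'fox'] (min_width=12, slack=2)

Answer: |progress tired|
|orchestra     |
|house     book|
|fast cup fox  |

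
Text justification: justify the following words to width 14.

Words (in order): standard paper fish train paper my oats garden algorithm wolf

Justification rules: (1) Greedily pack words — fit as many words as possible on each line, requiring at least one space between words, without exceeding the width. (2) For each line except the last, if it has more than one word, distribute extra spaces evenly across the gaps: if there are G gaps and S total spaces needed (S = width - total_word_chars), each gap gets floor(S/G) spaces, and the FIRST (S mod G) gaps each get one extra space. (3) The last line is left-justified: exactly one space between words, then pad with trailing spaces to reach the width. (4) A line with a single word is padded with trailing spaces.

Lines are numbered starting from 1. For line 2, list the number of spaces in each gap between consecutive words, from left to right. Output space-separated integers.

Line 1: ['standard', 'paper'] (min_width=14, slack=0)
Line 2: ['fish', 'train'] (min_width=10, slack=4)
Line 3: ['paper', 'my', 'oats'] (min_width=13, slack=1)
Line 4: ['garden'] (min_width=6, slack=8)
Line 5: ['algorithm', 'wolf'] (min_width=14, slack=0)

Answer: 5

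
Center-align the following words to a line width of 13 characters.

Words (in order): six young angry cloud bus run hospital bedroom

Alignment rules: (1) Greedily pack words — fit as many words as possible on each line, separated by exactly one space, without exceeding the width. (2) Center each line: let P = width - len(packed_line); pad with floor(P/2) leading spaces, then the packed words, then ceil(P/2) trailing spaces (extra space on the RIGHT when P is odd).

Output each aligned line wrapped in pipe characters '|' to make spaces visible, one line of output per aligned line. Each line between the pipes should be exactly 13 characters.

Line 1: ['six', 'young'] (min_width=9, slack=4)
Line 2: ['angry', 'cloud'] (min_width=11, slack=2)
Line 3: ['bus', 'run'] (min_width=7, slack=6)
Line 4: ['hospital'] (min_width=8, slack=5)
Line 5: ['bedroom'] (min_width=7, slack=6)

Answer: |  six young  |
| angry cloud |
|   bus run   |
|  hospital   |
|   bedroom   |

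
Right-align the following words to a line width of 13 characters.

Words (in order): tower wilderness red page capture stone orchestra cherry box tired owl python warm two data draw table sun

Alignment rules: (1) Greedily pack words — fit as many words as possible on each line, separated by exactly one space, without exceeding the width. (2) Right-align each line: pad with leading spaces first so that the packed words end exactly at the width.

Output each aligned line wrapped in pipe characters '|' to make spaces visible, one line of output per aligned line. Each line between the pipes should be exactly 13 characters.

Line 1: ['tower'] (min_width=5, slack=8)
Line 2: ['wilderness'] (min_width=10, slack=3)
Line 3: ['red', 'page'] (min_width=8, slack=5)
Line 4: ['capture', 'stone'] (min_width=13, slack=0)
Line 5: ['orchestra'] (min_width=9, slack=4)
Line 6: ['cherry', 'box'] (min_width=10, slack=3)
Line 7: ['tired', 'owl'] (min_width=9, slack=4)
Line 8: ['python', 'warm'] (min_width=11, slack=2)
Line 9: ['two', 'data', 'draw'] (min_width=13, slack=0)
Line 10: ['table', 'sun'] (min_width=9, slack=4)

Answer: |        tower|
|   wilderness|
|     red page|
|capture stone|
|    orchestra|
|   cherry box|
|    tired owl|
|  python warm|
|two data draw|
|    table sun|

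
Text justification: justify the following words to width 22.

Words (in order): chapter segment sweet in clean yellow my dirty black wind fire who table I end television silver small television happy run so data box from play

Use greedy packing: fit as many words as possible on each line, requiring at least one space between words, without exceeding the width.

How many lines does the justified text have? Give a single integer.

Answer: 8

Derivation:
Line 1: ['chapter', 'segment', 'sweet'] (min_width=21, slack=1)
Line 2: ['in', 'clean', 'yellow', 'my'] (min_width=18, slack=4)
Line 3: ['dirty', 'black', 'wind', 'fire'] (min_width=21, slack=1)
Line 4: ['who', 'table', 'I', 'end'] (min_width=15, slack=7)
Line 5: ['television', 'silver'] (min_width=17, slack=5)
Line 6: ['small', 'television', 'happy'] (min_width=22, slack=0)
Line 7: ['run', 'so', 'data', 'box', 'from'] (min_width=20, slack=2)
Line 8: ['play'] (min_width=4, slack=18)
Total lines: 8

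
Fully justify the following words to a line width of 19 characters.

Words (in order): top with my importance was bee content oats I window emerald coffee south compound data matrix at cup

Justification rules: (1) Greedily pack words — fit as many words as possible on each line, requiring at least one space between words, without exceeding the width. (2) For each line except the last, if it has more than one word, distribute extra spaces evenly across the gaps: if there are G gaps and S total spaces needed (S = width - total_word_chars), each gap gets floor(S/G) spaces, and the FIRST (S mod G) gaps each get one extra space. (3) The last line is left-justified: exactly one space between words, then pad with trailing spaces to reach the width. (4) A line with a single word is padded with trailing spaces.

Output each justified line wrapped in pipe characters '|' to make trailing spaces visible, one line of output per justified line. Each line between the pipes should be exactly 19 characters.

Line 1: ['top', 'with', 'my'] (min_width=11, slack=8)
Line 2: ['importance', 'was', 'bee'] (min_width=18, slack=1)
Line 3: ['content', 'oats', 'I'] (min_width=14, slack=5)
Line 4: ['window', 'emerald'] (min_width=14, slack=5)
Line 5: ['coffee', 'south'] (min_width=12, slack=7)
Line 6: ['compound', 'data'] (min_width=13, slack=6)
Line 7: ['matrix', 'at', 'cup'] (min_width=13, slack=6)

Answer: |top     with     my|
|importance  was bee|
|content    oats   I|
|window      emerald|
|coffee        south|
|compound       data|
|matrix at cup      |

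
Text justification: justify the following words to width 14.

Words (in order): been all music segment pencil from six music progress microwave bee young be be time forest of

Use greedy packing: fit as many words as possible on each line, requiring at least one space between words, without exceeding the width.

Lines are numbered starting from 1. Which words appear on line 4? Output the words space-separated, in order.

Answer: progress

Derivation:
Line 1: ['been', 'all', 'music'] (min_width=14, slack=0)
Line 2: ['segment', 'pencil'] (min_width=14, slack=0)
Line 3: ['from', 'six', 'music'] (min_width=14, slack=0)
Line 4: ['progress'] (min_width=8, slack=6)
Line 5: ['microwave', 'bee'] (min_width=13, slack=1)
Line 6: ['young', 'be', 'be'] (min_width=11, slack=3)
Line 7: ['time', 'forest', 'of'] (min_width=14, slack=0)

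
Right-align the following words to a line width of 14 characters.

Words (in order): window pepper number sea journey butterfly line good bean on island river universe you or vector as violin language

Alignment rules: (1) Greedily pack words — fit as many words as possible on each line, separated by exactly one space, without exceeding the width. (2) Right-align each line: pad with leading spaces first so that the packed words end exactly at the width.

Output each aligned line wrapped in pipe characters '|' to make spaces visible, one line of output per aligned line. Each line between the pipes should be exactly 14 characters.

Line 1: ['window', 'pepper'] (min_width=13, slack=1)
Line 2: ['number', 'sea'] (min_width=10, slack=4)
Line 3: ['journey'] (min_width=7, slack=7)
Line 4: ['butterfly', 'line'] (min_width=14, slack=0)
Line 5: ['good', 'bean', 'on'] (min_width=12, slack=2)
Line 6: ['island', 'river'] (min_width=12, slack=2)
Line 7: ['universe', 'you'] (min_width=12, slack=2)
Line 8: ['or', 'vector', 'as'] (min_width=12, slack=2)
Line 9: ['violin'] (min_width=6, slack=8)
Line 10: ['language'] (min_width=8, slack=6)

Answer: | window pepper|
|    number sea|
|       journey|
|butterfly line|
|  good bean on|
|  island river|
|  universe you|
|  or vector as|
|        violin|
|      language|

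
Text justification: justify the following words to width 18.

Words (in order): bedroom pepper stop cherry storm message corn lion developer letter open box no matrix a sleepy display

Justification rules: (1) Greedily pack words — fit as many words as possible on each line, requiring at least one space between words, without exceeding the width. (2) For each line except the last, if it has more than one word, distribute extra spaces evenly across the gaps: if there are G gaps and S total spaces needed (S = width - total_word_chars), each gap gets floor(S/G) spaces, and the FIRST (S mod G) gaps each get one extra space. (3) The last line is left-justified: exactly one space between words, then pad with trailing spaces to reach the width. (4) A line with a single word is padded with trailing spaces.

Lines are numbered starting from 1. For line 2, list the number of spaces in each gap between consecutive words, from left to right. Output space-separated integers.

Line 1: ['bedroom', 'pepper'] (min_width=14, slack=4)
Line 2: ['stop', 'cherry', 'storm'] (min_width=17, slack=1)
Line 3: ['message', 'corn', 'lion'] (min_width=17, slack=1)
Line 4: ['developer', 'letter'] (min_width=16, slack=2)
Line 5: ['open', 'box', 'no', 'matrix'] (min_width=18, slack=0)
Line 6: ['a', 'sleepy', 'display'] (min_width=16, slack=2)

Answer: 2 1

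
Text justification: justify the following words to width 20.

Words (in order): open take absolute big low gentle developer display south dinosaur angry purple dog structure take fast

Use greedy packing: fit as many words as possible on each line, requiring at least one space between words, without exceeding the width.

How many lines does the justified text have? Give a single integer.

Line 1: ['open', 'take', 'absolute'] (min_width=18, slack=2)
Line 2: ['big', 'low', 'gentle'] (min_width=14, slack=6)
Line 3: ['developer', 'display'] (min_width=17, slack=3)
Line 4: ['south', 'dinosaur', 'angry'] (min_width=20, slack=0)
Line 5: ['purple', 'dog', 'structure'] (min_width=20, slack=0)
Line 6: ['take', 'fast'] (min_width=9, slack=11)
Total lines: 6

Answer: 6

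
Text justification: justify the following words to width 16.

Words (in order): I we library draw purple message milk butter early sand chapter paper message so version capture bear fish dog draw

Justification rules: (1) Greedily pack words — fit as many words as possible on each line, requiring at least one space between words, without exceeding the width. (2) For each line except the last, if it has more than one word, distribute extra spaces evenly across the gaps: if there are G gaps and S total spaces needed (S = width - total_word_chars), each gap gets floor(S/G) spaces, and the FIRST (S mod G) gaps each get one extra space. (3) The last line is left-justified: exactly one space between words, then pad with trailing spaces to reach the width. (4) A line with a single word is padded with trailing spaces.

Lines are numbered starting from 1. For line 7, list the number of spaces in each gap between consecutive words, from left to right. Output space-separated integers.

Line 1: ['I', 'we', 'library'] (min_width=12, slack=4)
Line 2: ['draw', 'purple'] (min_width=11, slack=5)
Line 3: ['message', 'milk'] (min_width=12, slack=4)
Line 4: ['butter', 'early'] (min_width=12, slack=4)
Line 5: ['sand', 'chapter'] (min_width=12, slack=4)
Line 6: ['paper', 'message', 'so'] (min_width=16, slack=0)
Line 7: ['version', 'capture'] (min_width=15, slack=1)
Line 8: ['bear', 'fish', 'dog'] (min_width=13, slack=3)
Line 9: ['draw'] (min_width=4, slack=12)

Answer: 2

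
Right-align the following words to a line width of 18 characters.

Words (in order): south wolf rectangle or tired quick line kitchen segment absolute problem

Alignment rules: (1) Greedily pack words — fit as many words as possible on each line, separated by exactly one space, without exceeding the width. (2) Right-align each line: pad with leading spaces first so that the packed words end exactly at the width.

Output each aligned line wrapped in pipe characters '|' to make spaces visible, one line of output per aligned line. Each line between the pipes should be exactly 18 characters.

Line 1: ['south', 'wolf'] (min_width=10, slack=8)
Line 2: ['rectangle', 'or', 'tired'] (min_width=18, slack=0)
Line 3: ['quick', 'line', 'kitchen'] (min_width=18, slack=0)
Line 4: ['segment', 'absolute'] (min_width=16, slack=2)
Line 5: ['problem'] (min_width=7, slack=11)

Answer: |        south wolf|
|rectangle or tired|
|quick line kitchen|
|  segment absolute|
|           problem|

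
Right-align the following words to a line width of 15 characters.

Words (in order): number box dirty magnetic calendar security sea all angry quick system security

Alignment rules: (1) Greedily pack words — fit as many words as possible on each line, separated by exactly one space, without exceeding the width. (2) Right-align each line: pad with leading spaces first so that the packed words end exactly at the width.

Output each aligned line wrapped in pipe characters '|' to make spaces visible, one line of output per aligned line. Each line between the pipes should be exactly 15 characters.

Line 1: ['number', 'box'] (min_width=10, slack=5)
Line 2: ['dirty', 'magnetic'] (min_width=14, slack=1)
Line 3: ['calendar'] (min_width=8, slack=7)
Line 4: ['security', 'sea'] (min_width=12, slack=3)
Line 5: ['all', 'angry', 'quick'] (min_width=15, slack=0)
Line 6: ['system', 'security'] (min_width=15, slack=0)

Answer: |     number box|
| dirty magnetic|
|       calendar|
|   security sea|
|all angry quick|
|system security|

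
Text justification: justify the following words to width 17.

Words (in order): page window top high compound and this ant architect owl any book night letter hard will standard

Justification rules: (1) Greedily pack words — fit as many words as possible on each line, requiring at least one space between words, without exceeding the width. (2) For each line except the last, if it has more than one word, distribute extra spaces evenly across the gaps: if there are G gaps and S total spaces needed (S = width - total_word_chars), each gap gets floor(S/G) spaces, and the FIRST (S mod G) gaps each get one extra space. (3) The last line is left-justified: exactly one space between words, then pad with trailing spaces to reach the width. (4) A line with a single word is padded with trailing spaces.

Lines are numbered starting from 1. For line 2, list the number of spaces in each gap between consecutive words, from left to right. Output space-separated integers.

Line 1: ['page', 'window', 'top'] (min_width=15, slack=2)
Line 2: ['high', 'compound', 'and'] (min_width=17, slack=0)
Line 3: ['this', 'ant'] (min_width=8, slack=9)
Line 4: ['architect', 'owl', 'any'] (min_width=17, slack=0)
Line 5: ['book', 'night', 'letter'] (min_width=17, slack=0)
Line 6: ['hard', 'will'] (min_width=9, slack=8)
Line 7: ['standard'] (min_width=8, slack=9)

Answer: 1 1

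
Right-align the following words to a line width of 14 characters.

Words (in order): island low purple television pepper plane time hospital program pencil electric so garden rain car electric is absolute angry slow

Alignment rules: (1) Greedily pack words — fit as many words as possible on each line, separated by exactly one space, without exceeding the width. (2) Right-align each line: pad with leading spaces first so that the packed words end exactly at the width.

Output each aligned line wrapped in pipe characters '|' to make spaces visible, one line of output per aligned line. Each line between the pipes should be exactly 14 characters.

Answer: |    island low|
|        purple|
|    television|
|  pepper plane|
| time hospital|
|program pencil|
|   electric so|
|   garden rain|
|  car electric|
|   is absolute|
|    angry slow|

Derivation:
Line 1: ['island', 'low'] (min_width=10, slack=4)
Line 2: ['purple'] (min_width=6, slack=8)
Line 3: ['television'] (min_width=10, slack=4)
Line 4: ['pepper', 'plane'] (min_width=12, slack=2)
Line 5: ['time', 'hospital'] (min_width=13, slack=1)
Line 6: ['program', 'pencil'] (min_width=14, slack=0)
Line 7: ['electric', 'so'] (min_width=11, slack=3)
Line 8: ['garden', 'rain'] (min_width=11, slack=3)
Line 9: ['car', 'electric'] (min_width=12, slack=2)
Line 10: ['is', 'absolute'] (min_width=11, slack=3)
Line 11: ['angry', 'slow'] (min_width=10, slack=4)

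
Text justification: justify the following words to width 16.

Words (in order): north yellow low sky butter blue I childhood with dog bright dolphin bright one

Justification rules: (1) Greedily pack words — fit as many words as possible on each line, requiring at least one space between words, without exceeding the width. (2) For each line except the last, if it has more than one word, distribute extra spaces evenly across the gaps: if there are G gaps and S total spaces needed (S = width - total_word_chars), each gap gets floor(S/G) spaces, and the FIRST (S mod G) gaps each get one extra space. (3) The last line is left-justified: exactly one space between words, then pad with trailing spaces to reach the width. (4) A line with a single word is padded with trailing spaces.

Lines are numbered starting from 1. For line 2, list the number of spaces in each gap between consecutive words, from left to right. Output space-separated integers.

Line 1: ['north', 'yellow', 'low'] (min_width=16, slack=0)
Line 2: ['sky', 'butter', 'blue'] (min_width=15, slack=1)
Line 3: ['I', 'childhood', 'with'] (min_width=16, slack=0)
Line 4: ['dog', 'bright'] (min_width=10, slack=6)
Line 5: ['dolphin', 'bright'] (min_width=14, slack=2)
Line 6: ['one'] (min_width=3, slack=13)

Answer: 2 1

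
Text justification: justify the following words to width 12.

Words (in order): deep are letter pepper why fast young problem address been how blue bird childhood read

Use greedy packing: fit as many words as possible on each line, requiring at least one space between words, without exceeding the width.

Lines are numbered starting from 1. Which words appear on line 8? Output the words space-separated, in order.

Answer: bird

Derivation:
Line 1: ['deep', 'are'] (min_width=8, slack=4)
Line 2: ['letter'] (min_width=6, slack=6)
Line 3: ['pepper', 'why'] (min_width=10, slack=2)
Line 4: ['fast', 'young'] (min_width=10, slack=2)
Line 5: ['problem'] (min_width=7, slack=5)
Line 6: ['address', 'been'] (min_width=12, slack=0)
Line 7: ['how', 'blue'] (min_width=8, slack=4)
Line 8: ['bird'] (min_width=4, slack=8)
Line 9: ['childhood'] (min_width=9, slack=3)
Line 10: ['read'] (min_width=4, slack=8)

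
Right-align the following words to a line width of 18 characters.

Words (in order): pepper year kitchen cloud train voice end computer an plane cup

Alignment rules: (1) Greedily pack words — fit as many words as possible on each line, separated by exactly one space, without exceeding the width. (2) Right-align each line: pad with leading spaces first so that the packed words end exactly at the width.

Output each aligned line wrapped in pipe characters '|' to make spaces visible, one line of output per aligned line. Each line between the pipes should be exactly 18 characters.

Line 1: ['pepper', 'year'] (min_width=11, slack=7)
Line 2: ['kitchen', 'cloud'] (min_width=13, slack=5)
Line 3: ['train', 'voice', 'end'] (min_width=15, slack=3)
Line 4: ['computer', 'an', 'plane'] (min_width=17, slack=1)
Line 5: ['cup'] (min_width=3, slack=15)

Answer: |       pepper year|
|     kitchen cloud|
|   train voice end|
| computer an plane|
|               cup|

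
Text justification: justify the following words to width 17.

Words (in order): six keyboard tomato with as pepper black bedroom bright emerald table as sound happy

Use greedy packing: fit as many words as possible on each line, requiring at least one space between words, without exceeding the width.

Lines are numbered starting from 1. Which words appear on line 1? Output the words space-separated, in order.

Line 1: ['six', 'keyboard'] (min_width=12, slack=5)
Line 2: ['tomato', 'with', 'as'] (min_width=14, slack=3)
Line 3: ['pepper', 'black'] (min_width=12, slack=5)
Line 4: ['bedroom', 'bright'] (min_width=14, slack=3)
Line 5: ['emerald', 'table', 'as'] (min_width=16, slack=1)
Line 6: ['sound', 'happy'] (min_width=11, slack=6)

Answer: six keyboard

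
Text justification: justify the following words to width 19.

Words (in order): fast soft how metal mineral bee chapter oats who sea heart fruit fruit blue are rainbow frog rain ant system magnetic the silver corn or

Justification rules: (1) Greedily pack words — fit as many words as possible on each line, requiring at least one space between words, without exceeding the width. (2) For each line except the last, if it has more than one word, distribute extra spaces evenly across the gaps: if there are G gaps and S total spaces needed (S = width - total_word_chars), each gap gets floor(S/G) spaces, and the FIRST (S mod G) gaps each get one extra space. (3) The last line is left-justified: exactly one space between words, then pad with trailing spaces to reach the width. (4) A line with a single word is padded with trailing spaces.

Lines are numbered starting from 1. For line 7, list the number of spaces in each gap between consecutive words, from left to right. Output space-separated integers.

Line 1: ['fast', 'soft', 'how', 'metal'] (min_width=19, slack=0)
Line 2: ['mineral', 'bee', 'chapter'] (min_width=19, slack=0)
Line 3: ['oats', 'who', 'sea', 'heart'] (min_width=18, slack=1)
Line 4: ['fruit', 'fruit', 'blue'] (min_width=16, slack=3)
Line 5: ['are', 'rainbow', 'frog'] (min_width=16, slack=3)
Line 6: ['rain', 'ant', 'system'] (min_width=15, slack=4)
Line 7: ['magnetic', 'the', 'silver'] (min_width=19, slack=0)
Line 8: ['corn', 'or'] (min_width=7, slack=12)

Answer: 1 1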